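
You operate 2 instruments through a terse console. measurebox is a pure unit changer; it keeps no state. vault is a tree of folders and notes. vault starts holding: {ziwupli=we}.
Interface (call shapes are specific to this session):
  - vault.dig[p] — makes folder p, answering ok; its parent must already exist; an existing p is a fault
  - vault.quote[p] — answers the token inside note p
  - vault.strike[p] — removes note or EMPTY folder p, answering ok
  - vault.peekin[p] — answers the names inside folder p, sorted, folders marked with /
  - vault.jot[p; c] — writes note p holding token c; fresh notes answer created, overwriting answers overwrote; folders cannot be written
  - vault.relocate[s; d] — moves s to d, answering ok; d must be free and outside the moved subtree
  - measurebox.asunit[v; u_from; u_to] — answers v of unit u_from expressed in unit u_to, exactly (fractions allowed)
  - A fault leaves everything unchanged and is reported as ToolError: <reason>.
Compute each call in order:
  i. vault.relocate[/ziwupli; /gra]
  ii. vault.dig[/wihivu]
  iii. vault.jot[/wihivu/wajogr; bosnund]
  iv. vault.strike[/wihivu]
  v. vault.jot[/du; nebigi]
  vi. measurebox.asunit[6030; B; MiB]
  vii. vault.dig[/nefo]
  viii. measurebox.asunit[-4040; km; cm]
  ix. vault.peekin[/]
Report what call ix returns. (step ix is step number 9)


% 1. vault.relocate(s='/ziwupli', d='/gra') -> ok
% 2. vault.dig(p='/wihivu') -> ok
% 3. vault.jot(p='/wihivu/wajogr', c='bosnund') -> created
% 4. vault.strike(p='/wihivu') -> ToolError: not empty
% 5. vault.jot(p='/du', c='nebigi') -> created
% 6. measurebox.asunit(v='6030', u_from='B', u_to='MiB') -> 3015/524288
% 7. vault.dig(p='/nefo') -> ok
% 8. measurebox.asunit(v='-4040', u_from='km', u_to='cm') -> -404000000
% 9. vault.peekin(p='/') -> [du, gra, nefo/, wihivu/]

Answer: [du, gra, nefo/, wihivu/]


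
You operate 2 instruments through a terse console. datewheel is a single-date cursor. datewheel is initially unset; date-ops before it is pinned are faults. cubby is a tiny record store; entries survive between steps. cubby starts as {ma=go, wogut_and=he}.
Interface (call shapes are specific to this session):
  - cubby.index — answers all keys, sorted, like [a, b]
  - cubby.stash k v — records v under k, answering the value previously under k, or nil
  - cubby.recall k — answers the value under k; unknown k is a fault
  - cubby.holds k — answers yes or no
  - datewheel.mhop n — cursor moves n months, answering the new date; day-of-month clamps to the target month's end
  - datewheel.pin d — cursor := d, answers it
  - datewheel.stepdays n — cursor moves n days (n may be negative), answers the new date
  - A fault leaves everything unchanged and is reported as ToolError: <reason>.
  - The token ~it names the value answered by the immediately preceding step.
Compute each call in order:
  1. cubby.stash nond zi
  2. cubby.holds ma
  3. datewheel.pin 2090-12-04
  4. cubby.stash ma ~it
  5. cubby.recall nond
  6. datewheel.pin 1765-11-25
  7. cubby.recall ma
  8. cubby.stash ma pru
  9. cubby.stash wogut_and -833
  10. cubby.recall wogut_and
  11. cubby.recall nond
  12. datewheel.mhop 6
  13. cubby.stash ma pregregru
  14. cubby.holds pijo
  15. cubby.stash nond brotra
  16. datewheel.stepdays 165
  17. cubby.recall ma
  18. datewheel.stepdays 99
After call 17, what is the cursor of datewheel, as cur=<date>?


Next I call stash passing k→nond, v→zi, and see nil.
Then holds passing k→ma, — result: yes.
I use pin passing d→2090-12-04, which returns 2090-12-04.
I call stash passing k→ma, v→~it, yielding go.
Now I run recall passing k→nond, → zi.
Now I run pin passing d→1765-11-25, yielding 1765-11-25.
Now I run recall passing k→ma, and observe 2090-12-04.
I invoke stash passing k→ma, v→pru, and see 2090-12-04.
Using stash passing k→wogut_and, v→-833, — result: he.
Using recall passing k→wogut_and, and see -833.
I use recall passing k→nond, and get zi.
Calling mhop passing n→6, which returns 1766-05-25.
I invoke stash passing k→ma, v→pregregru, — result: pru.
Calling holds passing k→pijo, → no.
Now I run stash passing k→nond, v→brotra, giving zi.
Invoking stepdays passing n→165, and see 1766-11-06.
I call recall passing k→ma, and see pregregru.
Now I run stepdays passing n→99, and observe 1767-02-13.

Answer: cur=1766-11-06


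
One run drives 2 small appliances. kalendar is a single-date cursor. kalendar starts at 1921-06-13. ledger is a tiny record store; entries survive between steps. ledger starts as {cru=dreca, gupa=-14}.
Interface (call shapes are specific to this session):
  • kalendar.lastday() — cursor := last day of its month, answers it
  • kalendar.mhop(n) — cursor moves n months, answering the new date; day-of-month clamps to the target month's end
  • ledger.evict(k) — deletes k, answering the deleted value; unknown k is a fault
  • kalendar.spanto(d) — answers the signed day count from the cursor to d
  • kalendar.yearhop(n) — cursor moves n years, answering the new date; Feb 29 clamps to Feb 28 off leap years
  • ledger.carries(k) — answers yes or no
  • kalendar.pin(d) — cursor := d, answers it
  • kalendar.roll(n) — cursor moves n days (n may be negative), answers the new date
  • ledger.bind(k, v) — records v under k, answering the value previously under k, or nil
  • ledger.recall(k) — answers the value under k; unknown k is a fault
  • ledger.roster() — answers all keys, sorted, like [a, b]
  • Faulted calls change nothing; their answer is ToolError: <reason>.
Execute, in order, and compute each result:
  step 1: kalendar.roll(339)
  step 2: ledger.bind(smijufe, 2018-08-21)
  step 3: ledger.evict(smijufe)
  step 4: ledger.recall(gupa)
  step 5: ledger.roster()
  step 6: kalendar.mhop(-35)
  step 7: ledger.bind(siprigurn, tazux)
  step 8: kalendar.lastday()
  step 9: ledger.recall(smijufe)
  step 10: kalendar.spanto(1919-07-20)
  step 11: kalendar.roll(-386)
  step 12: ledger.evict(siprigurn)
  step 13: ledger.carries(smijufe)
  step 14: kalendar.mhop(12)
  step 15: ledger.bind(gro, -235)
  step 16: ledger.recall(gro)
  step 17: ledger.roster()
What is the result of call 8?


Answer: 1919-06-30

Derivation:
→ roll(n='339')
← 1922-05-18
→ bind(k='smijufe', v='2018-08-21')
← nil
→ evict(k='smijufe')
← 2018-08-21
→ recall(k='gupa')
← -14
→ roster()
← [cru, gupa]
→ mhop(n='-35')
← 1919-06-18
→ bind(k='siprigurn', v='tazux')
← nil
→ lastday()
← 1919-06-30
→ recall(k='smijufe')
← ToolError: no such key smijufe
→ spanto(d='1919-07-20')
← 20
→ roll(n='-386')
← 1918-06-09
→ evict(k='siprigurn')
← tazux
→ carries(k='smijufe')
← no
→ mhop(n='12')
← 1919-06-09
→ bind(k='gro', v='-235')
← nil
→ recall(k='gro')
← -235
→ roster()
← [cru, gro, gupa]


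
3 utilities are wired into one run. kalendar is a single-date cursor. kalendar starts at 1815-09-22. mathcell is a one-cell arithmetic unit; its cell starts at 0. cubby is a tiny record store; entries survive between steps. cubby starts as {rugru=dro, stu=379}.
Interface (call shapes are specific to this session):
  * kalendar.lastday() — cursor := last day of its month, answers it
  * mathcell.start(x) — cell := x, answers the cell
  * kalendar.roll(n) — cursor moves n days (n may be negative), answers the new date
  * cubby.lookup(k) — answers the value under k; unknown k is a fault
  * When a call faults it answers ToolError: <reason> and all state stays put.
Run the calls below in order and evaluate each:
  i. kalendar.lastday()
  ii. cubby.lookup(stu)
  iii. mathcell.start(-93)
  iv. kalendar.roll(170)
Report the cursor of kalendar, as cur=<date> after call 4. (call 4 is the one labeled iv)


-> lastday()
<- 1815-09-30
-> lookup(stu)
<- 379
-> start(-93)
<- -93
-> roll(170)
<- 1816-03-18

Answer: cur=1816-03-18


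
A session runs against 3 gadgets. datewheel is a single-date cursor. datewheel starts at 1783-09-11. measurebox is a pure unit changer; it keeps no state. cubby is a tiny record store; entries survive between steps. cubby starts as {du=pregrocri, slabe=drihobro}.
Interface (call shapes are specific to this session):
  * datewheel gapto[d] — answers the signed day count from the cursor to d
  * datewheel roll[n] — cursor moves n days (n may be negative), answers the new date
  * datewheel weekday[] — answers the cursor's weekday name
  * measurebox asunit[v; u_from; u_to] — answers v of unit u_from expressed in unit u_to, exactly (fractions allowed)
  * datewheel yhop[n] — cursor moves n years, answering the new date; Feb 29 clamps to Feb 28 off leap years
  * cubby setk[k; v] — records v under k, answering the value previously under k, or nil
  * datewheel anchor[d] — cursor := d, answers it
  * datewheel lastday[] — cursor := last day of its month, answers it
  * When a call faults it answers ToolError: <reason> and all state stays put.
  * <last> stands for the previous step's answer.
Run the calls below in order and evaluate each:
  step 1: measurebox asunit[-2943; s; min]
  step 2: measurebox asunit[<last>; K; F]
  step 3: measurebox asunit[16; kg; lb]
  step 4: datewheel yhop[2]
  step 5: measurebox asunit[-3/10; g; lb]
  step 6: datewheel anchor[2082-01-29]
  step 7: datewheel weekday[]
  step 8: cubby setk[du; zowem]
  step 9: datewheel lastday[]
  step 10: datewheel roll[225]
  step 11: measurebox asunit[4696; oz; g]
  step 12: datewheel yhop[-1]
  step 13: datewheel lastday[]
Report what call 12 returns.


·→ measurebox asunit(v='-2943', u_from='s', u_to='min')
·← -981/20
·→ measurebox asunit(v='<last>', u_from='K', u_to='F')
·← -13699/25
·→ measurebox asunit(v='16', u_from='kg', u_to='lb')
·← 1600000000/45359237
·→ datewheel yhop(n='2')
·← 1785-09-11
·→ measurebox asunit(v='-3/10', u_from='g', u_to='lb')
·← -30000/45359237
·→ datewheel anchor(d='2082-01-29')
·← 2082-01-29
·→ datewheel weekday()
·← Thursday
·→ cubby setk(k='du', v='zowem')
·← pregrocri
·→ datewheel lastday()
·← 2082-01-31
·→ datewheel roll(n='225')
·← 2082-09-13
·→ measurebox asunit(v='4696', u_from='oz', u_to='g')
·← 26625872119/200000
·→ datewheel yhop(n='-1')
·← 2081-09-13
·→ datewheel lastday()
·← 2081-09-30

Answer: 2081-09-13


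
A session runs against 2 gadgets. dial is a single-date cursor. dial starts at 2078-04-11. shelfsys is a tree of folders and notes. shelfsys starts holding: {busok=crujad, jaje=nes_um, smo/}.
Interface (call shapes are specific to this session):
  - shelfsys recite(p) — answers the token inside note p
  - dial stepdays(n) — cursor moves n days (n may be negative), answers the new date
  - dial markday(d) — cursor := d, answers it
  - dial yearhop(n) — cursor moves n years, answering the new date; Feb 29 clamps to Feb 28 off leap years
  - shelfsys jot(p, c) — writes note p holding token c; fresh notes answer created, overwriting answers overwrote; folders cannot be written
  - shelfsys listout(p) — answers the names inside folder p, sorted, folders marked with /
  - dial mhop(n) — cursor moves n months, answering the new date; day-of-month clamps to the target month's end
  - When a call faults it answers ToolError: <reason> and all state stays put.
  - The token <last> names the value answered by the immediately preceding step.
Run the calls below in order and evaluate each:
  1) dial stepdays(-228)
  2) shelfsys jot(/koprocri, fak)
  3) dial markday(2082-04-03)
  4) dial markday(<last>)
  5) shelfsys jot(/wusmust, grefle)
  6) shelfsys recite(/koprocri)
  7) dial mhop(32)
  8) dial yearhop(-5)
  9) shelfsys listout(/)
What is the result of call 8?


# 1. dial stepdays(n='-228') == 2077-08-26
# 2. shelfsys jot(p='/koprocri', c='fak') == created
# 3. dial markday(d='2082-04-03') == 2082-04-03
# 4. dial markday(d='<last>') == 2082-04-03
# 5. shelfsys jot(p='/wusmust', c='grefle') == created
# 6. shelfsys recite(p='/koprocri') == fak
# 7. dial mhop(n='32') == 2084-12-03
# 8. dial yearhop(n='-5') == 2079-12-03
# 9. shelfsys listout(p='/') == [busok, jaje, koprocri, smo/, wusmust]

Answer: 2079-12-03


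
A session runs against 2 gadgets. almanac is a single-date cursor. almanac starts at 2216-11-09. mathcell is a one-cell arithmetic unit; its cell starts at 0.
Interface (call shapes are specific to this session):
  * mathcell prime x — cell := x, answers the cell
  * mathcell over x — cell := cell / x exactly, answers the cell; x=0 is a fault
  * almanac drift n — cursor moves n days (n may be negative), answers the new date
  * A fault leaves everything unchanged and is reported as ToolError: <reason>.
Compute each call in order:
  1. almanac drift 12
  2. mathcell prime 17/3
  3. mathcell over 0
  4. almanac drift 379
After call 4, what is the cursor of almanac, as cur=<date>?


==> almanac drift(12)
<== 2216-11-21
==> mathcell prime(17/3)
<== 17/3
==> mathcell over(0)
<== ToolError: division by zero
==> almanac drift(379)
<== 2217-12-05

Answer: cur=2217-12-05


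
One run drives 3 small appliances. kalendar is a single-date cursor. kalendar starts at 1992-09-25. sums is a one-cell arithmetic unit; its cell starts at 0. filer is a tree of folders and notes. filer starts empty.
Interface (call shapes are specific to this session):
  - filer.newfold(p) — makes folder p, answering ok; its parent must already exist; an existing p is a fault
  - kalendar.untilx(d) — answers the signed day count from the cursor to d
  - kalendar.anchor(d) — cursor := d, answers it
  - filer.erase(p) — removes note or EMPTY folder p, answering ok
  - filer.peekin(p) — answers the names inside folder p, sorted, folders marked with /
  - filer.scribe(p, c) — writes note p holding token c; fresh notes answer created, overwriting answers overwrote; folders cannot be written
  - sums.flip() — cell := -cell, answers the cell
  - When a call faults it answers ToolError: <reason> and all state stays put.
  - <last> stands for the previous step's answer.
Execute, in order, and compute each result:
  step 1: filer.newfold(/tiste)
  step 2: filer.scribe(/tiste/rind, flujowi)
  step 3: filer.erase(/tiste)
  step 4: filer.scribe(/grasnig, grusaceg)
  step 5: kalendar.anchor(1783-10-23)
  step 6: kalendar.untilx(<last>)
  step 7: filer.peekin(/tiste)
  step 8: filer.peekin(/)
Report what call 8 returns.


>>> filer.newfold /tiste
  ok
>>> filer.scribe /tiste/rind flujowi
  created
>>> filer.erase /tiste
  ToolError: not empty
>>> filer.scribe /grasnig grusaceg
  created
>>> kalendar.anchor 1783-10-23
  1783-10-23
>>> kalendar.untilx <last>
  0
>>> filer.peekin /tiste
  [rind]
>>> filer.peekin /
  [grasnig, tiste/]

Answer: [grasnig, tiste/]


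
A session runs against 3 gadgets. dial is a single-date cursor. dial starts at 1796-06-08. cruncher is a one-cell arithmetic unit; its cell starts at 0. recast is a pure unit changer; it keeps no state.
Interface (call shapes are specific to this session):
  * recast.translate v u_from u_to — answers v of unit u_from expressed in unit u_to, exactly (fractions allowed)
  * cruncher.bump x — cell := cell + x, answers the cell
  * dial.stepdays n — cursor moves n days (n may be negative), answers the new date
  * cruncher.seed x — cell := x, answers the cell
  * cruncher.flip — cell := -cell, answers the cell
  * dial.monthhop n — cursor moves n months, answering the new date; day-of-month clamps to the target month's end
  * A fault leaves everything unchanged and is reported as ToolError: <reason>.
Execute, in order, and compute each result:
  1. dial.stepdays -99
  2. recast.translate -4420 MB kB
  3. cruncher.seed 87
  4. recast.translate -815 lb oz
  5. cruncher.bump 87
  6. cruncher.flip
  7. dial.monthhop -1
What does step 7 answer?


Answer: 1796-02-01

Derivation:
>>> stepdays n=-99
:: 1796-03-01
>>> translate v=-4420 u_from=MB u_to=kB
:: -4420000
>>> seed x=87
:: 87
>>> translate v=-815 u_from=lb u_to=oz
:: -13040
>>> bump x=87
:: 174
>>> flip
:: -174
>>> monthhop n=-1
:: 1796-02-01


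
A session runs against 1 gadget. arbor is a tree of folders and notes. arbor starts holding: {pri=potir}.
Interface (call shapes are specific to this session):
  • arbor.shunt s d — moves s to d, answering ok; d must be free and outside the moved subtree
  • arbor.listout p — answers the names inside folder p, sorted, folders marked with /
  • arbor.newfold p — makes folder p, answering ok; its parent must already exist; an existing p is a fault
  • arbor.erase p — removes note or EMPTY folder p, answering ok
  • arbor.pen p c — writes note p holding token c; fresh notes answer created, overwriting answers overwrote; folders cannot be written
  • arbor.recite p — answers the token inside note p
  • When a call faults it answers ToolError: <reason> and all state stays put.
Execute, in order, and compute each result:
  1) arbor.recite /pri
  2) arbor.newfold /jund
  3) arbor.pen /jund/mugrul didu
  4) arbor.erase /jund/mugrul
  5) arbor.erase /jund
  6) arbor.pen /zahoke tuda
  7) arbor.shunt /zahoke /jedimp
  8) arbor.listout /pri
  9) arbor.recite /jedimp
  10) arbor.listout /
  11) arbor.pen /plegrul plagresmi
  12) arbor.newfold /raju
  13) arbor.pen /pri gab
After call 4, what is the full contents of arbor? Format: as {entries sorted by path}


Answer: {jund/, pri=potir}

Derivation:
% recite /pri
  potir
% newfold /jund
  ok
% pen /jund/mugrul didu
  created
% erase /jund/mugrul
  ok
% erase /jund
  ok
% pen /zahoke tuda
  created
% shunt /zahoke /jedimp
  ok
% listout /pri
  ToolError: not a directory
% recite /jedimp
  tuda
% listout /
  [jedimp, pri]
% pen /plegrul plagresmi
  created
% newfold /raju
  ok
% pen /pri gab
  overwrote


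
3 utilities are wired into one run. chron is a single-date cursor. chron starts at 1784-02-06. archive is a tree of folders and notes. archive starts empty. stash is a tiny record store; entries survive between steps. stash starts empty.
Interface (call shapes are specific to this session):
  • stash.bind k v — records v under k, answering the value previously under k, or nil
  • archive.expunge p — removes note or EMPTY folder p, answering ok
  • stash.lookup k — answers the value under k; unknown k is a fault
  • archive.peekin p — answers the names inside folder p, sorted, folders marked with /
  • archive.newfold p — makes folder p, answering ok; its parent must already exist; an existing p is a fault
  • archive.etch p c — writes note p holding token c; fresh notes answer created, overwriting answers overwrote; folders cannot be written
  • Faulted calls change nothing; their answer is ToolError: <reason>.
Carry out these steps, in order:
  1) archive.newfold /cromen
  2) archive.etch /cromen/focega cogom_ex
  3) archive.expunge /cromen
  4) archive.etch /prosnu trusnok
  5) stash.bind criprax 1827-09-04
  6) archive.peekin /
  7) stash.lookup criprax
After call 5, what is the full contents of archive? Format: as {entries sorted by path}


Answer: {cromen/, cromen/focega=cogom_ex, prosnu=trusnok}

Derivation:
Using archive.newfold on p→/cromen, and see ok.
I use archive.etch on p→/cromen/focega, c→cogom_ex, and get created.
I use archive.expunge on p→/cromen, and see ToolError: not empty.
Using archive.etch on p→/prosnu, c→trusnok, — result: created.
Then stash.bind on k→criprax, v→1827-09-04, and get nil.
Then archive.peekin on p→/, yielding [cromen/, prosnu].
I use stash.lookup on k→criprax, which returns 1827-09-04.


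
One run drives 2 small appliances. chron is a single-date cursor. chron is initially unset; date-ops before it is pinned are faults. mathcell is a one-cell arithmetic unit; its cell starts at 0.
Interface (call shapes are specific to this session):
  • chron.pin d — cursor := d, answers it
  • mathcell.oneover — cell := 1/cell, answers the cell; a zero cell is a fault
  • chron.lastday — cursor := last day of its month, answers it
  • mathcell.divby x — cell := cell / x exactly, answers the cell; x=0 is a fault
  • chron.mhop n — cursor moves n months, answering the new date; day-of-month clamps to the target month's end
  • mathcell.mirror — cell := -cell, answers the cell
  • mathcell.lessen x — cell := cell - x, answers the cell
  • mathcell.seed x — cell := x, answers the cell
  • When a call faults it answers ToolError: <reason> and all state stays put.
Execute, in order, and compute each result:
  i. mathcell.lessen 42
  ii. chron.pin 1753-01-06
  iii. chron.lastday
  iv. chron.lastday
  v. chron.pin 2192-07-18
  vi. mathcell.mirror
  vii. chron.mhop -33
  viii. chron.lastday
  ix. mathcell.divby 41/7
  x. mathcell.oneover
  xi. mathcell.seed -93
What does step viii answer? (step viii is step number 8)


~$ lessen x: 42
:: -42
~$ pin d: 1753-01-06
:: 1753-01-06
~$ lastday
:: 1753-01-31
~$ lastday
:: 1753-01-31
~$ pin d: 2192-07-18
:: 2192-07-18
~$ mirror
:: 42
~$ mhop n: -33
:: 2189-10-18
~$ lastday
:: 2189-10-31
~$ divby x: 41/7
:: 294/41
~$ oneover
:: 41/294
~$ seed x: -93
:: -93

Answer: 2189-10-31


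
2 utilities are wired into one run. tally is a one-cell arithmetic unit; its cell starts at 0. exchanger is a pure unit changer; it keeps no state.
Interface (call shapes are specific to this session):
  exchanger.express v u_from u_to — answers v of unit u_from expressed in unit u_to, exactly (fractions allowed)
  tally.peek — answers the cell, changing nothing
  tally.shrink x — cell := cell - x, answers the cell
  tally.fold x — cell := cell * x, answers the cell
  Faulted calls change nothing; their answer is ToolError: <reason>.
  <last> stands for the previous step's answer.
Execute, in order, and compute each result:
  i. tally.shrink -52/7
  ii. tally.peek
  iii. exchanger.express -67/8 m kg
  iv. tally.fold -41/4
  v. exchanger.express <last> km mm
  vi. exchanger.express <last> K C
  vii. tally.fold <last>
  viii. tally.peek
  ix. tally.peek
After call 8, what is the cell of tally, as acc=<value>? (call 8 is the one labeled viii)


;; shrink(-52/7) -> 52/7
;; peek() -> 52/7
;; express(-67/8, m, kg) -> ToolError: incompatible units
;; fold(-41/4) -> -533/7
;; express(<last>, km, mm) -> -533000000/7
;; express(<last>, K, C) -> -10660038241/140
;; fold(<last>) -> 5681800382453/980
;; peek() -> 5681800382453/980
;; peek() -> 5681800382453/980

Answer: acc=5681800382453/980


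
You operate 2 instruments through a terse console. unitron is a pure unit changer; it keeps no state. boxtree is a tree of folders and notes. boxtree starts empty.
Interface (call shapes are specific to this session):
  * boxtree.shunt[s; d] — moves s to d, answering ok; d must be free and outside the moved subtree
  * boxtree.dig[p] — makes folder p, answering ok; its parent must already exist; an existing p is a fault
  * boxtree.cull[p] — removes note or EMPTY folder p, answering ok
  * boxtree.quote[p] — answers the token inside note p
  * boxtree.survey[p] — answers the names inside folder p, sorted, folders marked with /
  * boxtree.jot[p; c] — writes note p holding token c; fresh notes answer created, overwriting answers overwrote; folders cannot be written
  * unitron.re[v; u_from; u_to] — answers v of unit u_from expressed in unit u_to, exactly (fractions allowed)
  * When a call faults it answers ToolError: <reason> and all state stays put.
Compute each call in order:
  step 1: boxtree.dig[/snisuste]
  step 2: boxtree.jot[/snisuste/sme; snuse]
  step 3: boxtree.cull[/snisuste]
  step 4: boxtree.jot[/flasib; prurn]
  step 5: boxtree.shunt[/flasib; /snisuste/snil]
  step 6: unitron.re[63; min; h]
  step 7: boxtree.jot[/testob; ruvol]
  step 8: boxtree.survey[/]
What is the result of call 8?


Answer: [snisuste/, testob]

Derivation:
CALL boxtree.dig[p→/snisuste]
RET  ok
CALL boxtree.jot[p→/snisuste/sme; c→snuse]
RET  created
CALL boxtree.cull[p→/snisuste]
RET  ToolError: not empty
CALL boxtree.jot[p→/flasib; c→prurn]
RET  created
CALL boxtree.shunt[s→/flasib; d→/snisuste/snil]
RET  ok
CALL unitron.re[v→63; u_from→min; u_to→h]
RET  21/20
CALL boxtree.jot[p→/testob; c→ruvol]
RET  created
CALL boxtree.survey[p→/]
RET  [snisuste/, testob]


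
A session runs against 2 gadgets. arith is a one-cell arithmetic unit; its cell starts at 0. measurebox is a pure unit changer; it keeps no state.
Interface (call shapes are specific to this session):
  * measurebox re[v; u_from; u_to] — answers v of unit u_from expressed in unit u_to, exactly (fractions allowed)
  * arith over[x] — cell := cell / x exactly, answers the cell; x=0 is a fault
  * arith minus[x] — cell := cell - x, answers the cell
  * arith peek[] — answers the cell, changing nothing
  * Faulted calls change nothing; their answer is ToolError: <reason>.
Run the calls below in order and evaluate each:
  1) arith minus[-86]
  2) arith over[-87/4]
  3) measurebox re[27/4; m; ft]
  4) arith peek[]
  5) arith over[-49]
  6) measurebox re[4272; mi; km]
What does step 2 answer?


$ arith minus x: -86
[out] 86
$ arith over x: -87/4
[out] -344/87
$ measurebox re v: 27/4 u_from: m u_to: ft
[out] 5625/254
$ arith peek
[out] -344/87
$ arith over x: -49
[out] 344/4263
$ measurebox re v: 4272 u_from: mi u_to: km
[out] 107423712/15625

Answer: -344/87


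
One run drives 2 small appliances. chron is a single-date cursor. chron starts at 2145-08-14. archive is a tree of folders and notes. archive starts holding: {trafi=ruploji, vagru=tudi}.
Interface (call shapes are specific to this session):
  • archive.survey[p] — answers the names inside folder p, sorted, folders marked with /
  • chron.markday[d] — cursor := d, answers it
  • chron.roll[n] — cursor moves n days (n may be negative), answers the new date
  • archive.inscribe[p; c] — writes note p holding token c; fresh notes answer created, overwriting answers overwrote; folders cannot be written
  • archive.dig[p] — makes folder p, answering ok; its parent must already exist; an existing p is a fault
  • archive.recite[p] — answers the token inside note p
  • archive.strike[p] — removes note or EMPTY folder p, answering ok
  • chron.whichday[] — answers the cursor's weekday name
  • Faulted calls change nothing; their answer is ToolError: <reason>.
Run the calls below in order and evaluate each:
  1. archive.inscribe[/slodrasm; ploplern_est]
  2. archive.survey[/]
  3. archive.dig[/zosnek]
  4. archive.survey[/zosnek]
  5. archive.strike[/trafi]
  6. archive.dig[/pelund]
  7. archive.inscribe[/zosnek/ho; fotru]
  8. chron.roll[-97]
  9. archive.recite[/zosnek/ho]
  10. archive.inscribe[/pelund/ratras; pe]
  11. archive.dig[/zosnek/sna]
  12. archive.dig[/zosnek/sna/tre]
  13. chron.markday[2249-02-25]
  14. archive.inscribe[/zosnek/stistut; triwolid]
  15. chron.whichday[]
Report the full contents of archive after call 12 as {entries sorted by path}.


Answer: {pelund/, pelund/ratras=pe, slodrasm=ploplern_est, vagru=tudi, zosnek/, zosnek/ho=fotru, zosnek/sna/, zosnek/sna/tre/}

Derivation:
$ archive.inscribe p='/slodrasm' c='ploplern_est'
[out] created
$ archive.survey p='/'
[out] [slodrasm, trafi, vagru]
$ archive.dig p='/zosnek'
[out] ok
$ archive.survey p='/zosnek'
[out] []
$ archive.strike p='/trafi'
[out] ok
$ archive.dig p='/pelund'
[out] ok
$ archive.inscribe p='/zosnek/ho' c='fotru'
[out] created
$ chron.roll n='-97'
[out] 2145-05-09
$ archive.recite p='/zosnek/ho'
[out] fotru
$ archive.inscribe p='/pelund/ratras' c='pe'
[out] created
$ archive.dig p='/zosnek/sna'
[out] ok
$ archive.dig p='/zosnek/sna/tre'
[out] ok
$ chron.markday d='2249-02-25'
[out] 2249-02-25
$ archive.inscribe p='/zosnek/stistut' c='triwolid'
[out] created
$ chron.whichday
[out] Sunday


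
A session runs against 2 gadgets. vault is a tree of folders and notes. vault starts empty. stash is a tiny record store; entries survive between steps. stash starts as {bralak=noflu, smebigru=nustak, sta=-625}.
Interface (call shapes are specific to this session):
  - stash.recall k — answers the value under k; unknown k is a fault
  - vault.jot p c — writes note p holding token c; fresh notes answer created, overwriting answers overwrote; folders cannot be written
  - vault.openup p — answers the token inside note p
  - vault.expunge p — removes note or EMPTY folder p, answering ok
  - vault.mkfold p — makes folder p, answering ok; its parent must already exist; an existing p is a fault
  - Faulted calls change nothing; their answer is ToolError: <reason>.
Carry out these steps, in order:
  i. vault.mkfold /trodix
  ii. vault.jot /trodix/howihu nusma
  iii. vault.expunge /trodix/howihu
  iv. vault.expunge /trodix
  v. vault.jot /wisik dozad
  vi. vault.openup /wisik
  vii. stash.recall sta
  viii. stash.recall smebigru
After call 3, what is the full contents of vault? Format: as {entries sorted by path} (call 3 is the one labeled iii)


$ mkfold p→/trodix
= ok
$ jot p→/trodix/howihu c→nusma
= created
$ expunge p→/trodix/howihu
= ok
$ expunge p→/trodix
= ok
$ jot p→/wisik c→dozad
= created
$ openup p→/wisik
= dozad
$ recall k→sta
= -625
$ recall k→smebigru
= nustak

Answer: {trodix/}


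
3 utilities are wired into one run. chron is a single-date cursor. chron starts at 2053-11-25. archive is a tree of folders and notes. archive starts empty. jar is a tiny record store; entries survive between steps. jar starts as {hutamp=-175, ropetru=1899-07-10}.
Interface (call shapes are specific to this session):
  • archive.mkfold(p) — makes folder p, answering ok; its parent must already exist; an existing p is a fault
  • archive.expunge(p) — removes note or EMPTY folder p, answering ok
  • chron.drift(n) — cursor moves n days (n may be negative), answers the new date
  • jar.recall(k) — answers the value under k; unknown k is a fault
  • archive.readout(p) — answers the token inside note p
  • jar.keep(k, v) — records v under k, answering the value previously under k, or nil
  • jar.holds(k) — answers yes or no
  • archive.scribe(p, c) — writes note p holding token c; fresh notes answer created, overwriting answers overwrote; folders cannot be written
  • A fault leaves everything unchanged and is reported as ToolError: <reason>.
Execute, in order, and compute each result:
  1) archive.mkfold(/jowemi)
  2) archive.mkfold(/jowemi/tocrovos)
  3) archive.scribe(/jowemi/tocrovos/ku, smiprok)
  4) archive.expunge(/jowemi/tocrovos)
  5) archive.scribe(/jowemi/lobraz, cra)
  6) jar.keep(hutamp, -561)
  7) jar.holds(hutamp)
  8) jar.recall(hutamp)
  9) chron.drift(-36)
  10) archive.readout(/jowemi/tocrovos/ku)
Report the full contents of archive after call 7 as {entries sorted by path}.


Answer: {jowemi/, jowemi/lobraz=cra, jowemi/tocrovos/, jowemi/tocrovos/ku=smiprok}

Derivation:
// archive.mkfold(/jowemi) ~> ok
// archive.mkfold(/jowemi/tocrovos) ~> ok
// archive.scribe(/jowemi/tocrovos/ku, smiprok) ~> created
// archive.expunge(/jowemi/tocrovos) ~> ToolError: not empty
// archive.scribe(/jowemi/lobraz, cra) ~> created
// jar.keep(hutamp, -561) ~> -175
// jar.holds(hutamp) ~> yes
// jar.recall(hutamp) ~> -561
// chron.drift(-36) ~> 2053-10-20
// archive.readout(/jowemi/tocrovos/ku) ~> smiprok


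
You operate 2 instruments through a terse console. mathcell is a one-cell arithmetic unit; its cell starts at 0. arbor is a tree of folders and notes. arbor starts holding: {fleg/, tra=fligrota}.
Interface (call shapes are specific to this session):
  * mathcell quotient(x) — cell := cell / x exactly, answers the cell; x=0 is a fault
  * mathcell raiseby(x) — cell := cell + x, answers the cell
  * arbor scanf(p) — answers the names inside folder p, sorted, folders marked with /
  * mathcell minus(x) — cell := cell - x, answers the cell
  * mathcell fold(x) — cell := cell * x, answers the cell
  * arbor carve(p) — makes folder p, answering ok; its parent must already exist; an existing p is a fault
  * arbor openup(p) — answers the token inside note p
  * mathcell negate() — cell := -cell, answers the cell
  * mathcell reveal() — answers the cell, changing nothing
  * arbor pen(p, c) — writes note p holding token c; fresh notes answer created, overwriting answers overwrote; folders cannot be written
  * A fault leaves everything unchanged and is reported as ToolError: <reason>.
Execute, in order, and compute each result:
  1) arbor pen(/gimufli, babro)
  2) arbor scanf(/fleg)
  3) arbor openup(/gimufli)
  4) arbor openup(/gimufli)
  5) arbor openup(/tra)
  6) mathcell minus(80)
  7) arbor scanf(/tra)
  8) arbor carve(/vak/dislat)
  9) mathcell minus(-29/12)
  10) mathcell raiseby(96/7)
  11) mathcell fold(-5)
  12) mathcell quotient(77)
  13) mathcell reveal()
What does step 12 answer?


Act: arbor pen[p=/gimufli; c=babro]
Obs: created
Act: arbor scanf[p=/fleg]
Obs: []
Act: arbor openup[p=/gimufli]
Obs: babro
Act: arbor openup[p=/gimufli]
Obs: babro
Act: arbor openup[p=/tra]
Obs: fligrota
Act: mathcell minus[x=80]
Obs: -80
Act: arbor scanf[p=/tra]
Obs: ToolError: not a directory
Act: arbor carve[p=/vak/dislat]
Obs: ToolError: no parent
Act: mathcell minus[x=-29/12]
Obs: -931/12
Act: mathcell raiseby[x=96/7]
Obs: -5365/84
Act: mathcell fold[x=-5]
Obs: 26825/84
Act: mathcell quotient[x=77]
Obs: 26825/6468
Act: mathcell reveal[]
Obs: 26825/6468

Answer: 26825/6468


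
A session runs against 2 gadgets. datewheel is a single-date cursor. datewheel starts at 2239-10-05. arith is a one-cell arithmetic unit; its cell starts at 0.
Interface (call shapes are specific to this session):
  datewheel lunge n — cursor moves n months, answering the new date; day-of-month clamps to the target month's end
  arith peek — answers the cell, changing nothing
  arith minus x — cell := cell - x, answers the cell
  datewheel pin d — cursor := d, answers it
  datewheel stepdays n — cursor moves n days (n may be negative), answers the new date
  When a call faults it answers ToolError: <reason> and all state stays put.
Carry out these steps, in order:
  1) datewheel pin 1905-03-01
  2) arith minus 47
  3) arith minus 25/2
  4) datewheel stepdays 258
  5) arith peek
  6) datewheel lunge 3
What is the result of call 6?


Answer: 1906-02-14

Derivation:
% 1. datewheel pin(1905-03-01) => 1905-03-01
% 2. arith minus(47) => -47
% 3. arith minus(25/2) => -119/2
% 4. datewheel stepdays(258) => 1905-11-14
% 5. arith peek() => -119/2
% 6. datewheel lunge(3) => 1906-02-14


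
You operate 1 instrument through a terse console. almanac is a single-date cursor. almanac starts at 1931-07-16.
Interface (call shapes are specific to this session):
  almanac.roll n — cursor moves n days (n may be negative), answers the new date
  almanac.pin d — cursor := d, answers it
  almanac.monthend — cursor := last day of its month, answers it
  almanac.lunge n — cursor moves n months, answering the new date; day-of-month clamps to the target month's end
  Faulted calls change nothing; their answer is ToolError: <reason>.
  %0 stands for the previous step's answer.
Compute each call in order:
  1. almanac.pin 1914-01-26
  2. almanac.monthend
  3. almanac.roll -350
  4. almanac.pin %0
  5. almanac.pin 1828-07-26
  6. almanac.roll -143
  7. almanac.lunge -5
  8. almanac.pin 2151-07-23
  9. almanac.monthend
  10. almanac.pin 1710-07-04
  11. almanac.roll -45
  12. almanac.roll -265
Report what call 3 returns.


Answer: 1913-02-15

Derivation:
! almanac.pin(d=1914-01-26) : 1914-01-26
! almanac.monthend() : 1914-01-31
! almanac.roll(n=-350) : 1913-02-15
! almanac.pin(d=%0) : 1913-02-15
! almanac.pin(d=1828-07-26) : 1828-07-26
! almanac.roll(n=-143) : 1828-03-05
! almanac.lunge(n=-5) : 1827-10-05
! almanac.pin(d=2151-07-23) : 2151-07-23
! almanac.monthend() : 2151-07-31
! almanac.pin(d=1710-07-04) : 1710-07-04
! almanac.roll(n=-45) : 1710-05-20
! almanac.roll(n=-265) : 1709-08-28


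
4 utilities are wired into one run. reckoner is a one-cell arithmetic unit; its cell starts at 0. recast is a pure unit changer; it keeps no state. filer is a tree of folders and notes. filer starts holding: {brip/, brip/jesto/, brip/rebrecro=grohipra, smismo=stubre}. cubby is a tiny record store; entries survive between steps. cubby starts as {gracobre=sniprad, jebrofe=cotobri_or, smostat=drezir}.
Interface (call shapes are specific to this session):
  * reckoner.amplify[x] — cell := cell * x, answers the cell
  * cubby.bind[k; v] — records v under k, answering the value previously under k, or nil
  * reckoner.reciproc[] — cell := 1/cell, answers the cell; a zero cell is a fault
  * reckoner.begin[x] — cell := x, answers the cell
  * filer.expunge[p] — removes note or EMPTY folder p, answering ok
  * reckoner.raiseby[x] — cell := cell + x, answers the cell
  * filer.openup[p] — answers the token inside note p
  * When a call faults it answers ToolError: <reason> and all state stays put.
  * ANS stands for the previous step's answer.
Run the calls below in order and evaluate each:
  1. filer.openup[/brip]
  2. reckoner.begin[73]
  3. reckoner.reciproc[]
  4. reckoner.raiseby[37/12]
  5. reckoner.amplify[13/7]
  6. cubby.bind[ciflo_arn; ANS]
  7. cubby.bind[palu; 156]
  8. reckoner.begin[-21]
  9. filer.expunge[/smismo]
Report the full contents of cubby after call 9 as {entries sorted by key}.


>> filer.openup(/brip)
<< ToolError: is a directory
>> reckoner.begin(73)
<< 73
>> reckoner.reciproc()
<< 1/73
>> reckoner.raiseby(37/12)
<< 2713/876
>> reckoner.amplify(13/7)
<< 35269/6132
>> cubby.bind(ciflo_arn, ANS)
<< nil
>> cubby.bind(palu, 156)
<< nil
>> reckoner.begin(-21)
<< -21
>> filer.expunge(/smismo)
<< ok

Answer: {ciflo_arn=35269/6132, gracobre=sniprad, jebrofe=cotobri_or, palu=156, smostat=drezir}


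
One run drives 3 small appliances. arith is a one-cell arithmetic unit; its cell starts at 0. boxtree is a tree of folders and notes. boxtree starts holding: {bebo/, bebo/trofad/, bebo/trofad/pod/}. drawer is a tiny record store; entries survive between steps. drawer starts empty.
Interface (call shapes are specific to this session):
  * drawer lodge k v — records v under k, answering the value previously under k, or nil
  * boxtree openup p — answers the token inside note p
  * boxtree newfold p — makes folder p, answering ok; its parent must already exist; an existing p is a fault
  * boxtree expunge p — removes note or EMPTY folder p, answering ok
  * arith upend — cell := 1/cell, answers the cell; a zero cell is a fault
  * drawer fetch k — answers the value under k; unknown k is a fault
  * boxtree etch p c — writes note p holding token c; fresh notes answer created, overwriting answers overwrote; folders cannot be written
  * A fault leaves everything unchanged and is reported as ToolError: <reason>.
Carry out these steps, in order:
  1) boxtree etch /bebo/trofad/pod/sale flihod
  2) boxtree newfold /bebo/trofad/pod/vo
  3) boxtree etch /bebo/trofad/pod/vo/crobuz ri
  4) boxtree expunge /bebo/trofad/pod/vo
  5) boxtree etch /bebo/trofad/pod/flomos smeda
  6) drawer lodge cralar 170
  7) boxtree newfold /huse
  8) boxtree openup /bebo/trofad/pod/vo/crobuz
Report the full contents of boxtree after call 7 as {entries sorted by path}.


! 1. boxtree etch(p=/bebo/trofad/pod/sale, c=flihod) -> created
! 2. boxtree newfold(p=/bebo/trofad/pod/vo) -> ok
! 3. boxtree etch(p=/bebo/trofad/pod/vo/crobuz, c=ri) -> created
! 4. boxtree expunge(p=/bebo/trofad/pod/vo) -> ToolError: not empty
! 5. boxtree etch(p=/bebo/trofad/pod/flomos, c=smeda) -> created
! 6. drawer lodge(k=cralar, v=170) -> nil
! 7. boxtree newfold(p=/huse) -> ok
! 8. boxtree openup(p=/bebo/trofad/pod/vo/crobuz) -> ri

Answer: {bebo/, bebo/trofad/, bebo/trofad/pod/, bebo/trofad/pod/flomos=smeda, bebo/trofad/pod/sale=flihod, bebo/trofad/pod/vo/, bebo/trofad/pod/vo/crobuz=ri, huse/}


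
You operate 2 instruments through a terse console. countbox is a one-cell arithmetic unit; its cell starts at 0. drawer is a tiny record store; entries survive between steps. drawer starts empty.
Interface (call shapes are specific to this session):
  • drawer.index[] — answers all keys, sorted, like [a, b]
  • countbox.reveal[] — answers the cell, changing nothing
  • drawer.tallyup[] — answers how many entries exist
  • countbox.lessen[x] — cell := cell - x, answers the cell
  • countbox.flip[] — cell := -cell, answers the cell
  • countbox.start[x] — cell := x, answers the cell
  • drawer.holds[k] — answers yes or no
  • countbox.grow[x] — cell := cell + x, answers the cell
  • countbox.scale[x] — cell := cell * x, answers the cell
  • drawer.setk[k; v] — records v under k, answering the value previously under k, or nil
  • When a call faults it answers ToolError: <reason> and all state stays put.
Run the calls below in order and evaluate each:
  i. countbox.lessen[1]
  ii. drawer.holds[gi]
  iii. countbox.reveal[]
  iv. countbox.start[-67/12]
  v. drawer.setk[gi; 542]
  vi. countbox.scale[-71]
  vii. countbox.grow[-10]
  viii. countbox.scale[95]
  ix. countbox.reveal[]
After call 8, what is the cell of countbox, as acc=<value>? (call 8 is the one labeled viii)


Answer: acc=440515/12

Derivation:
CALL countbox.lessen[x→1]
RET  -1
CALL drawer.holds[k→gi]
RET  no
CALL countbox.reveal[]
RET  -1
CALL countbox.start[x→-67/12]
RET  -67/12
CALL drawer.setk[k→gi; v→542]
RET  nil
CALL countbox.scale[x→-71]
RET  4757/12
CALL countbox.grow[x→-10]
RET  4637/12
CALL countbox.scale[x→95]
RET  440515/12
CALL countbox.reveal[]
RET  440515/12
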